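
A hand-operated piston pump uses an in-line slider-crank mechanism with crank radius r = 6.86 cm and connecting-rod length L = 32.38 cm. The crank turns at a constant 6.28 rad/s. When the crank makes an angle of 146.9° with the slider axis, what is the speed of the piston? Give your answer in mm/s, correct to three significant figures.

ω = 6.28 rad/s
For an in-line slider-crank, x = r cosθ + √(L² − r² sin²θ), so v = −rω sinθ·[1 + r cosθ/√(L² − r² sin²θ)].
With r = 0.0686 m, L = 0.3238 m, θ = 146.9°: √(L² − r² sin²θ) = 0.32163 m.
v = −0.0686·6.28·0.54610·[1 + 0.0686·-0.83772/0.32163] = -0.19323 m/s.
|v| = 0.19323 m/s = 193.23 mm/s.

193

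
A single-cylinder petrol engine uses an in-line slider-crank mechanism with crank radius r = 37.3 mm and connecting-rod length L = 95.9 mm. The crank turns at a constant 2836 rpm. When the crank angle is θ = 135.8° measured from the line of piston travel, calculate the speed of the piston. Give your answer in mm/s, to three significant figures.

5490

ω = 2π·2836/60 = 297 rad/s
For an in-line slider-crank, x = r cosθ + √(L² − r² sin²θ), so v = −rω sinθ·[1 + r cosθ/√(L² − r² sin²θ)].
With r = 0.0373 m, L = 0.0959 m, θ = 135.8°: √(L² − r² sin²θ) = 0.092307 m.
v = −0.0373·297·0.69717·[1 + 0.0373·-0.71691/0.092307] = -5.4856 m/s.
|v| = 5.4856 m/s = 5485.6 mm/s.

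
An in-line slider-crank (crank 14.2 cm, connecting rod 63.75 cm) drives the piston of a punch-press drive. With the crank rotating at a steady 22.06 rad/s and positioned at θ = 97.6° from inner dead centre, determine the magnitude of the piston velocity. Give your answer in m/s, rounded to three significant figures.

ω = 22.06 rad/s
For an in-line slider-crank, x = r cosθ + √(L² − r² sin²θ), so v = −rω sinθ·[1 + r cosθ/√(L² − r² sin²θ)].
With r = 0.142 m, L = 0.6375 m, θ = 97.6°: √(L² − r² sin²θ) = 0.62177 m.
v = −0.142·22.06·0.99122·[1 + 0.142·-0.13226/0.62177] = -3.0112 m/s.
|v| = 3.0112 m/s.

3.01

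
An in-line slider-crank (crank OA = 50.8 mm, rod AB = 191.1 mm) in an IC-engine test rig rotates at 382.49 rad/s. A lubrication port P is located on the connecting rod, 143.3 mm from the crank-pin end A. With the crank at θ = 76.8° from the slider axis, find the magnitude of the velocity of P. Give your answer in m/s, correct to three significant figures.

19.8

ω = 382.5 rad/s.  Crank-pin speed |V_A| = rω = 19.43 m/s, perpendicular to OA.
Rod angle: sinφ = −(r/L) sinθ ⇒ φ = -14.999°; ω_rod = −rω cosθ/√(L²−r²sin²θ) = -24.037 rad/s.
V_P = V_A + ω_rod × AP, with AP = 0.1433 m along the rod.
Components: V_Px = −rω sinθ − a·ω_rod·sinφ = -19.809 m/s;  V_Py = rω cosθ + a·ω_rod·cosφ = +1.1098 m/s.
|V_P| = √(V_Px² + V_Py²) = 19.84 m/s.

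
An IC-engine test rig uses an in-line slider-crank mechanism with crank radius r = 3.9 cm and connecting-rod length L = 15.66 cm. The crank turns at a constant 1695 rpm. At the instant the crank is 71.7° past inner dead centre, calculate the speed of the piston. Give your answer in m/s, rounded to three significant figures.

7.10

ω = 2π·1695/60 = 177.5 rad/s
For an in-line slider-crank, x = r cosθ + √(L² − r² sin²θ), so v = −rω sinθ·[1 + r cosθ/√(L² − r² sin²θ)].
With r = 0.039 m, L = 0.1566 m, θ = 71.7°: √(L² − r² sin²θ) = 0.15216 m.
v = −0.039·177.5·0.94943·[1 + 0.039·0.31399/0.15216] = -7.1013 m/s.
|v| = 7.1013 m/s.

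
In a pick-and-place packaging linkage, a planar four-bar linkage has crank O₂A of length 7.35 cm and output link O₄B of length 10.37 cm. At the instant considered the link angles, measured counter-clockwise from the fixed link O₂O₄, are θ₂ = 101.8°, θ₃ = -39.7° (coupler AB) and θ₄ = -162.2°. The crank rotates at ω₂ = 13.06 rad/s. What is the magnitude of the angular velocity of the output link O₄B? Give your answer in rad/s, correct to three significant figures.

6.83

ω₂ = 13.06 rad/s
Differentiating the loop-closure r₂e^{iθ₂}+r₃e^{iθ₃}=r₁+r₄e^{iθ₄} gives r₂ω₂e^{iθ₂}+r₃ω₃e^{iθ₃}=r₄ω₄e^{iθ₄}.
Eliminating the other unknown: ω₄ = r₂ω₂ sin(θ₂−θ₃) / [r₄ sin(θ₄−θ₃)].
Numerator sine = +0.62251; denominator sine = -0.84339.
Result = 0.0735·13.06·(+0.62251) / (0.1037·(-0.84339)) = -6.8324 rad/s; magnitude 6.8324 rad/s.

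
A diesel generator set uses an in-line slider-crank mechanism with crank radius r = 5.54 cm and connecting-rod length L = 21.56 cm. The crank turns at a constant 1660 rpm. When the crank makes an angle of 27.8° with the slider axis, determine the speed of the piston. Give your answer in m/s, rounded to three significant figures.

5.52

ω = 2π·1660/60 = 173.8 rad/s
For an in-line slider-crank, x = r cosθ + √(L² − r² sin²θ), so v = −rω sinθ·[1 + r cosθ/√(L² − r² sin²θ)].
With r = 0.0554 m, L = 0.2156 m, θ = 27.8°: √(L² − r² sin²θ) = 0.21405 m.
v = −0.0554·173.8·0.46639·[1 + 0.0554·0.88458/0.21405] = -5.5198 m/s.
|v| = 5.5198 m/s.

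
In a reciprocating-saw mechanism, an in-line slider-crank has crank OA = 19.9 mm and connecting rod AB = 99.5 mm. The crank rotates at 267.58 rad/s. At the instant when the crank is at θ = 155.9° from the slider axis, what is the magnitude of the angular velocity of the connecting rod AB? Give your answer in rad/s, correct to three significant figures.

ω = 267.6 rad/s
The rod makes angle φ with the slider axis where L sinφ = r sinθ; differentiating, L cosφ·φ̇ = r ω cosθ.
L cosφ = √(L² − r² sin²θ) = 0.099168 m.
|ω_rod| = r ω |cosθ| / √(L² − r² sin²θ) = 0.0199·267.6·0.91283/0.099168 = 49.015 rad/s.

49.0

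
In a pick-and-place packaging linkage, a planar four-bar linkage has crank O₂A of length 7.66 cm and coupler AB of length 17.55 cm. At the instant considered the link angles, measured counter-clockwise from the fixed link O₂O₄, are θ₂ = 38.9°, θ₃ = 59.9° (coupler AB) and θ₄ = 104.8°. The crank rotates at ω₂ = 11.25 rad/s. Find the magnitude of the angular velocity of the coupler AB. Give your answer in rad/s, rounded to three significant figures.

6.35

ω₂ = 11.25 rad/s
Differentiating the loop-closure r₂e^{iθ₂}+r₃e^{iθ₃}=r₁+r₄e^{iθ₄} gives r₂ω₂e^{iθ₂}+r₃ω₃e^{iθ₃}=r₄ω₄e^{iθ₄}.
Eliminating the other unknown: ω₃ = r₂ω₂ sin(θ₄−θ₂) / [r₃ sin(θ₃−θ₄)].
Numerator sine = +0.91283; denominator sine = -0.70587.
Result = 0.0766·11.25·(+0.91283) / (0.1755·(-0.70587)) = -6.35 rad/s; magnitude 6.35 rad/s.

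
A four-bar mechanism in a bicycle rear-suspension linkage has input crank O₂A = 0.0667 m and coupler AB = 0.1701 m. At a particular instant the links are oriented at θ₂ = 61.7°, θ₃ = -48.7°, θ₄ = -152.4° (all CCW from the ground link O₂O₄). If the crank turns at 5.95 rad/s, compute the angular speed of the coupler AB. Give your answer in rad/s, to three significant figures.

1.35

ω₂ = 5.95 rad/s
Differentiating the loop-closure r₂e^{iθ₂}+r₃e^{iθ₃}=r₁+r₄e^{iθ₄} gives r₂ω₂e^{iθ₂}+r₃ω₃e^{iθ₃}=r₄ω₄e^{iθ₄}.
Eliminating the other unknown: ω₃ = r₂ω₂ sin(θ₄−θ₂) / [r₃ sin(θ₃−θ₄)].
Numerator sine = +0.56064; denominator sine = +0.97155.
Result = 0.0667·5.95·(+0.56064) / (0.1701·(+0.97155)) = +1.3463 rad/s; magnitude 1.3463 rad/s.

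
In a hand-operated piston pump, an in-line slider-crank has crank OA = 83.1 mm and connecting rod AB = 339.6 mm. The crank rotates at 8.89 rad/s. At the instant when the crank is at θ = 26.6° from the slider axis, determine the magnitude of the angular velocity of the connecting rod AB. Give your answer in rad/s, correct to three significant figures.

1.96

ω = 8.89 rad/s
The rod makes angle φ with the slider axis where L sinφ = r sinθ; differentiating, L cosφ·φ̇ = r ω cosθ.
L cosφ = √(L² − r² sin²θ) = 0.33756 m.
|ω_rod| = r ω |cosθ| / √(L² − r² sin²θ) = 0.0831·8.89·0.89415/0.33756 = 1.9569 rad/s.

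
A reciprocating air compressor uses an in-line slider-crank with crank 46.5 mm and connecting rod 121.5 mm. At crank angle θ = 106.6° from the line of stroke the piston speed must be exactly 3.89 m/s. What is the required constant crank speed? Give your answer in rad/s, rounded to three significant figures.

For an in-line slider-crank, |v_piston| = rω|sinθ|·[1 + r cosθ/√(L² − r² sin²θ)].
With r = 0.0465 m, L = 0.1215 m, θ = 106.6°: the bracketed kinematic factor |dx/dθ| = 0.039325 m.
ω = v/|dx/dθ| = 3.89/0.039325 = 98.92 rad/s.

98.9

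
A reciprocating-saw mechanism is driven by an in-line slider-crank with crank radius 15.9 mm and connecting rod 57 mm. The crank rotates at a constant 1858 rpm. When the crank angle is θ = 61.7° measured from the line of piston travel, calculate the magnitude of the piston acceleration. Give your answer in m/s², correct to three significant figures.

193

ω = 2π·1858/60 = 194.6 rad/s
x(θ) = r cosθ + √(L² − r² sin²θ); with ω constant, a = ω²·d²x/dθ².
d²x/dθ² = −r cosθ − r²(cos2θ)/√u − r⁴ sin²2θ/(4u^{3/2}),  u = L² − r² sin²θ = 0.00305301 m².
Substituting r = 0.0159 m, L = 0.057 m, θ = 61.7°: d²x/dθ² = -0.0050853 m.
a = ω²·d²x/dθ² = (194.6)²·(-0.0050853) = -192.52 m/s²;  |a| = 192.52 m/s².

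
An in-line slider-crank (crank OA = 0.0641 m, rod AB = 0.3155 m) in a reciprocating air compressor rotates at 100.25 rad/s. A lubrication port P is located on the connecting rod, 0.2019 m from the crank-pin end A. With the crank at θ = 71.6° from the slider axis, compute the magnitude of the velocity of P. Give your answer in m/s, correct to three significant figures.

ω = 100.2 rad/s.  Crank-pin speed |V_A| = rω = 6.426 m/s, perpendicular to OA.
Rod angle: sinφ = −(r/L) sinθ ⇒ φ = -11.115°; ω_rod = −rω cosθ/√(L²−r²sin²θ) = -6.552 rad/s.
V_P = V_A + ω_rod × AP, with AP = 0.2019 m along the rod.
Components: V_Px = −rω sinθ − a·ω_rod·sinφ = -6.3525 m/s;  V_Py = rω cosθ + a·ω_rod·cosφ = +0.73034 m/s.
|V_P| = √(V_Px² + V_Py²) = 6.3944 m/s.

6.39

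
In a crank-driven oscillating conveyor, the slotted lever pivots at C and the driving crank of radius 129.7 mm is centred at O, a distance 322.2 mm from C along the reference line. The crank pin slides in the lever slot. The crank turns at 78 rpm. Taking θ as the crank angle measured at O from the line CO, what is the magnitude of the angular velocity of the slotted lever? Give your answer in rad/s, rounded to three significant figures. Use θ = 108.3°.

0.320

ω = 8.168 rad/s (from 78 rpm).
Crank pin A relative to C: A = (d + r cosθ, r sinθ); lever angle φ = atan2(r sinθ, d + r cosθ).
Differentiating tanφ: φ̇ = rω(d cosθ + r)/(d² + r² + 2dr cosθ).
d² + r² + 2dr cosθ = |CA|² = 0.0943919 m²;  d cosθ + r = +0.028532 m.
|ω_lever| = |0.1297·8.168·+0.028532| / 0.0943919 = 0.32023 rad/s.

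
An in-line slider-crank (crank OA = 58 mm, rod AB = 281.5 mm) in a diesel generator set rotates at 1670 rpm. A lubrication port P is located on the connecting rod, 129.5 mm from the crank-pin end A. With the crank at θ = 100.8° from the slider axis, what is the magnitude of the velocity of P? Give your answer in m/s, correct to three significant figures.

ω = 174.9 rad/s.  Crank-pin speed |V_A| = rω = 10.143 m/s, perpendicular to OA.
Rod angle: sinφ = −(r/L) sinθ ⇒ φ = -11.677°; ω_rod = −rω cosθ/√(L²−r²sin²θ) = +6.8945 rad/s.
V_P = V_A + ω_rod × AP, with AP = 0.1295 m along the rod.
Components: V_Px = −rω sinθ − a·ω_rod·sinφ = -9.7828 m/s;  V_Py = rω cosθ + a·ω_rod·cosφ = -1.0263 m/s.
|V_P| = √(V_Px² + V_Py²) = 9.8365 m/s.

9.84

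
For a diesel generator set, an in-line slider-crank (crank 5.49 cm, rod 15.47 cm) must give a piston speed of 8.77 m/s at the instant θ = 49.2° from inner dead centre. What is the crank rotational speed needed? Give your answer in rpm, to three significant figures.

For an in-line slider-crank, |v_piston| = rω|sinθ|·[1 + r cosθ/√(L² − r² sin²θ)].
With r = 0.0549 m, L = 0.1547 m, θ = 49.2°: the bracketed kinematic factor |dx/dθ| = 0.051564 m.
ω = v/|dx/dθ| = 8.77/0.051564 = 170.08 rad/s.
N = 60ω/(2π) = 1624.2 rpm.

1620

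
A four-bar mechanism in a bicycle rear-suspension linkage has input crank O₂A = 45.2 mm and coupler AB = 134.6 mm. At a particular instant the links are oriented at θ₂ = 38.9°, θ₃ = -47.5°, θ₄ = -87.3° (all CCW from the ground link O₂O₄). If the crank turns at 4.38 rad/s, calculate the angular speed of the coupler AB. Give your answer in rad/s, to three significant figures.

1.85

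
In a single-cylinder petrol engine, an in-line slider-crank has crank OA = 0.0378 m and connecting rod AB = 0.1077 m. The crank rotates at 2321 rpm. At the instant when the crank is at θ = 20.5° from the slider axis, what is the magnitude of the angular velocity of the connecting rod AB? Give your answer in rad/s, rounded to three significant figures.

ω = 243.1 rad/s (converted from 2321 rpm).
The rod makes angle φ with the slider axis where L sinφ = r sinθ; differentiating, L cosφ·φ̇ = r ω cosθ.
L cosφ = √(L² − r² sin²θ) = 0.10688 m.
|ω_rod| = r ω |cosθ| / √(L² − r² sin²θ) = 0.0378·243.1·0.93667/0.10688 = 80.514 rad/s.

80.5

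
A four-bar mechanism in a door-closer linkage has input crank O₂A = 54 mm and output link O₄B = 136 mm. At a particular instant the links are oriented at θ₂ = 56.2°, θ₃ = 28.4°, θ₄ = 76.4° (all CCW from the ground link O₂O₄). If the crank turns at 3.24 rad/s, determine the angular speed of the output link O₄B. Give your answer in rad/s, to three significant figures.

0.807

ω₂ = 3.24 rad/s
Differentiating the loop-closure r₂e^{iθ₂}+r₃e^{iθ₃}=r₁+r₄e^{iθ₄} gives r₂ω₂e^{iθ₂}+r₃ω₃e^{iθ₃}=r₄ω₄e^{iθ₄}.
Eliminating the other unknown: ω₄ = r₂ω₂ sin(θ₂−θ₃) / [r₄ sin(θ₄−θ₃)].
Numerator sine = +0.46639; denominator sine = +0.74314.
Result = 0.054·3.24·(+0.46639) / (0.136·(+0.74314)) = +0.80737 rad/s; magnitude 0.80737 rad/s.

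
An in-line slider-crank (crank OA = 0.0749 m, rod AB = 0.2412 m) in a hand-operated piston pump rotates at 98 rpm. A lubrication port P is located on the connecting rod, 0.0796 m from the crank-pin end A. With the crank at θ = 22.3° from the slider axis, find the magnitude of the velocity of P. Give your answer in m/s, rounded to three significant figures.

0.574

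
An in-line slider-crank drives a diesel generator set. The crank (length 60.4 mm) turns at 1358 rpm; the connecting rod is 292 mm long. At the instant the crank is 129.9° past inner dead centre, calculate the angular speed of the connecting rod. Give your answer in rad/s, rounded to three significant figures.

ω = 142.2 rad/s (converted from 1358 rpm).
The rod makes angle φ with the slider axis where L sinφ = r sinθ; differentiating, L cosφ·φ̇ = r ω cosθ.
L cosφ = √(L² − r² sin²θ) = 0.2883 m.
|ω_rod| = r ω |cosθ| / √(L² − r² sin²θ) = 0.0604·142.2·0.64145/0.2883 = 19.111 rad/s.

19.1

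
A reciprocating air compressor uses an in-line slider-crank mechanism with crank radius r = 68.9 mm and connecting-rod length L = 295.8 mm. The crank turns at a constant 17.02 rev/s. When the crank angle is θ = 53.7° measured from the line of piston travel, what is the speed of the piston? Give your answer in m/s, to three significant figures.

ω = 2π·17 = 106.9 rad/s
For an in-line slider-crank, x = r cosθ + √(L² − r² sin²θ), so v = −rω sinθ·[1 + r cosθ/√(L² − r² sin²θ)].
With r = 0.0689 m, L = 0.2958 m, θ = 53.7°: √(L² − r² sin²θ) = 0.29054 m.
v = −0.0689·106.9·0.80593·[1 + 0.0689·0.59201/0.29054] = -6.7719 m/s.
|v| = 6.7719 m/s.

6.77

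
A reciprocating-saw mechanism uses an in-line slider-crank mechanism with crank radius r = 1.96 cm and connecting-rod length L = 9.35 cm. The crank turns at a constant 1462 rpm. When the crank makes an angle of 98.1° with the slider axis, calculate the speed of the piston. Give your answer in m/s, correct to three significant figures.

ω = 2π·1462/60 = 153.1 rad/s
For an in-line slider-crank, x = r cosθ + √(L² − r² sin²θ), so v = −rω sinθ·[1 + r cosθ/√(L² − r² sin²θ)].
With r = 0.0196 m, L = 0.0935 m, θ = 98.1°: √(L² − r² sin²θ) = 0.091464 m.
v = −0.0196·153.1·0.99002·[1 + 0.0196·-0.14090/0.091464] = -2.8811 m/s.
|v| = 2.8811 m/s.

2.88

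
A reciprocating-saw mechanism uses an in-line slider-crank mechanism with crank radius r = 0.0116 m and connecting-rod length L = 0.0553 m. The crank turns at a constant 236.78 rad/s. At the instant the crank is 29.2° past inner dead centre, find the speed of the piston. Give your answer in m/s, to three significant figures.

1.59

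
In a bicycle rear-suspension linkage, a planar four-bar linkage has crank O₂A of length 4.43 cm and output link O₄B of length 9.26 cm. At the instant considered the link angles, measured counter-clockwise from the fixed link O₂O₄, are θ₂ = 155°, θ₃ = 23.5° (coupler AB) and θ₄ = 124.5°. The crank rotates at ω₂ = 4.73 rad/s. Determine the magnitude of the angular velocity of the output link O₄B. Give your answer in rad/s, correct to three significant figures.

ω₂ = 4.73 rad/s
Differentiating the loop-closure r₂e^{iθ₂}+r₃e^{iθ₃}=r₁+r₄e^{iθ₄} gives r₂ω₂e^{iθ₂}+r₃ω₃e^{iθ₃}=r₄ω₄e^{iθ₄}.
Eliminating the other unknown: ω₄ = r₂ω₂ sin(θ₂−θ₃) / [r₄ sin(θ₄−θ₃)].
Numerator sine = +0.74896; denominator sine = +0.98163.
Result = 0.0443·4.73·(+0.74896) / (0.0926·(+0.98163)) = +1.7265 rad/s; magnitude 1.7265 rad/s.

1.73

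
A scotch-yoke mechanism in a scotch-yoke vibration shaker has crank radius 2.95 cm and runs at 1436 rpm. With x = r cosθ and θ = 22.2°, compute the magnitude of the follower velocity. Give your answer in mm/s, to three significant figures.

ω = 150.4 rad/s (from 1436 rpm).
x = r cosθ ⇒ ẋ = −rω sinθ.
|v| = rω|sinθ| = 0.0295·150.4·|sin 22.2°| = 1.6762 m/s = 1676.2 mm/s.

1680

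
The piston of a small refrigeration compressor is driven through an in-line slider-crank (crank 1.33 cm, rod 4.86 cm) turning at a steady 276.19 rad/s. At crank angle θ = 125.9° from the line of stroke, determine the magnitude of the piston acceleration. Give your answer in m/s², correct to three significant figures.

679

ω = 276.2 rad/s
x(θ) = r cosθ + √(L² − r² sin²θ); with ω constant, a = ω²·d²x/dθ².
d²x/dθ² = −r cosθ − r²(cos2θ)/√u − r⁴ sin²2θ/(4u^{3/2}),  u = L² − r² sin²θ = 0.00224589 m².
Substituting r = 0.0133 m, L = 0.0486 m, θ = 125.9°: d²x/dθ² = +0.0088982 m.
a = ω²·d²x/dθ² = (276.2)²·(+0.0088982) = +678.77 m/s²;  |a| = 678.77 m/s².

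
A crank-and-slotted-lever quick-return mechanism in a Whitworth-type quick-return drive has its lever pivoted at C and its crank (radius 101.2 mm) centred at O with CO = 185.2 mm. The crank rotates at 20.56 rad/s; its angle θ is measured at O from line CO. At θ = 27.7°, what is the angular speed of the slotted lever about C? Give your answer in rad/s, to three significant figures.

7.10

ω = 20.56 rad/s
Crank pin A relative to C: A = (d + r cosθ, r sinθ); lever angle φ = atan2(r sinθ, d + r cosθ).
Differentiating tanφ: φ̇ = rω(d cosθ + r)/(d² + r² + 2dr cosθ).
d² + r² + 2dr cosθ = |CA|² = 0.077729 m²;  d cosθ + r = +0.26517 m.
|ω_lever| = |0.1012·20.56·+0.26517| / 0.077729 = 7.0983 rad/s.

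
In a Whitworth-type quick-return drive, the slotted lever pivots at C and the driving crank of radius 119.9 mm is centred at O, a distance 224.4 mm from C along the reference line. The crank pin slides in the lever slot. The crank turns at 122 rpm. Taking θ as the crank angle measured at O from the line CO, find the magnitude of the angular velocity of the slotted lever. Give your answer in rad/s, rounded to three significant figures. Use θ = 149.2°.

6.03

ω = 12.78 rad/s (from 122 rpm).
Crank pin A relative to C: A = (d + r cosθ, r sinθ); lever angle φ = atan2(r sinθ, d + r cosθ).
Differentiating tanφ: φ̇ = rω(d cosθ + r)/(d² + r² + 2dr cosθ).
d² + r² + 2dr cosθ = |CA|² = 0.0185098 m²;  d cosθ + r = -0.072851 m.
|ω_lever| = |0.1199·12.78·-0.072851| / 0.0185098 = 6.0289 rad/s.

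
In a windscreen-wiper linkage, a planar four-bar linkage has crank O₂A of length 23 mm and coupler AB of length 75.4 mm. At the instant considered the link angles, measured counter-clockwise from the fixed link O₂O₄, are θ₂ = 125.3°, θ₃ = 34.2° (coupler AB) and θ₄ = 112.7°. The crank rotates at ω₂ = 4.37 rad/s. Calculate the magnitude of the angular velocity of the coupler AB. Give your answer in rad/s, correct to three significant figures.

ω₂ = 4.37 rad/s
Differentiating the loop-closure r₂e^{iθ₂}+r₃e^{iθ₃}=r₁+r₄e^{iθ₄} gives r₂ω₂e^{iθ₂}+r₃ω₃e^{iθ₃}=r₄ω₄e^{iθ₄}.
Eliminating the other unknown: ω₃ = r₂ω₂ sin(θ₄−θ₂) / [r₃ sin(θ₃−θ₄)].
Numerator sine = -0.21814; denominator sine = -0.97992.
Result = 0.023·4.37·(-0.21814) / (0.0754·(-0.97992)) = +0.29675 rad/s; magnitude 0.29675 rad/s.

0.297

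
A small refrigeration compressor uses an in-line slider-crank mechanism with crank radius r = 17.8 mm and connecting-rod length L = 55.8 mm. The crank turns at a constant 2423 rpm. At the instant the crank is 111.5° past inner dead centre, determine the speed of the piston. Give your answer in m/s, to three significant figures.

3.69

ω = 2π·2423/60 = 253.7 rad/s
For an in-line slider-crank, x = r cosθ + √(L² − r² sin²θ), so v = −rω sinθ·[1 + r cosθ/√(L² − r² sin²θ)].
With r = 0.0178 m, L = 0.0558 m, θ = 111.5°: √(L² − r² sin²θ) = 0.053286 m.
v = −0.0178·253.7·0.93042·[1 + 0.0178·-0.36650/0.053286] = -3.6878 m/s.
|v| = 3.6878 m/s.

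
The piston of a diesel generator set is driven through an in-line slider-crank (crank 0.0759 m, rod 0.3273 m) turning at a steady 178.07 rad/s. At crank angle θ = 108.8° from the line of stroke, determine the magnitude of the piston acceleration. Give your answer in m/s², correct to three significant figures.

1230

ω = 178.1 rad/s
x(θ) = r cosθ + √(L² − r² sin²θ); with ω constant, a = ω²·d²x/dθ².
d²x/dθ² = −r cosθ − r²(cos2θ)/√u − r⁴ sin²2θ/(4u^{3/2}),  u = L² − r² sin²θ = 0.101963 m².
Substituting r = 0.0759 m, L = 0.3273 m, θ = 108.8°: d²x/dθ² = +0.038659 m.
a = ω²·d²x/dθ² = (178.1)²·(+0.038659) = +1225.8 m/s²;  |a| = 1225.8 m/s².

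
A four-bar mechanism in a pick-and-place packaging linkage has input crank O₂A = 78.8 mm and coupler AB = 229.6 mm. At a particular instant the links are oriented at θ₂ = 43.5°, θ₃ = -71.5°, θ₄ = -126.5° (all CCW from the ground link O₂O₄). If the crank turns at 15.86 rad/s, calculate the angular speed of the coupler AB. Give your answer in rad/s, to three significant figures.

ω₂ = 15.86 rad/s
Differentiating the loop-closure r₂e^{iθ₂}+r₃e^{iθ₃}=r₁+r₄e^{iθ₄} gives r₂ω₂e^{iθ₂}+r₃ω₃e^{iθ₃}=r₄ω₄e^{iθ₄}.
Eliminating the other unknown: ω₃ = r₂ω₂ sin(θ₄−θ₂) / [r₃ sin(θ₃−θ₄)].
Numerator sine = -0.17365; denominator sine = +0.81915.
Result = 0.0788·15.86·(-0.17365) / (0.2296·(+0.81915)) = -1.1539 rad/s; magnitude 1.1539 rad/s.

1.15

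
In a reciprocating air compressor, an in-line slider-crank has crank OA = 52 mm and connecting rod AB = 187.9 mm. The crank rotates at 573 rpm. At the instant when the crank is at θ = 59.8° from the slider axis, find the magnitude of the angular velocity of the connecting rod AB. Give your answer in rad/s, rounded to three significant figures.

8.60

ω = 60 rad/s (converted from 573 rpm).
The rod makes angle φ with the slider axis where L sinφ = r sinθ; differentiating, L cosφ·φ̇ = r ω cosθ.
L cosφ = √(L² − r² sin²θ) = 0.18245 m.
|ω_rod| = r ω |cosθ| / √(L² − r² sin²θ) = 0.052·60·0.50302/0.18245 = 8.6027 rad/s.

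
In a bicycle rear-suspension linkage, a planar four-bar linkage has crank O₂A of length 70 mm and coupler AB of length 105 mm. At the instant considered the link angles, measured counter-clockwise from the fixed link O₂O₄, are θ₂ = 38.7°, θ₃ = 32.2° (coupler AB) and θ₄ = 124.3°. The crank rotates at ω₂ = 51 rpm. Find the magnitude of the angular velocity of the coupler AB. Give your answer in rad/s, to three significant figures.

ω₂ = 5.341 rad/s (from 51 rpm).
Differentiating the loop-closure r₂e^{iθ₂}+r₃e^{iθ₃}=r₁+r₄e^{iθ₄} gives r₂ω₂e^{iθ₂}+r₃ω₃e^{iθ₃}=r₄ω₄e^{iθ₄}.
Eliminating the other unknown: ω₃ = r₂ω₂ sin(θ₄−θ₂) / [r₃ sin(θ₃−θ₄)].
Numerator sine = +0.99705; denominator sine = -0.99933.
Result = 0.07·5.341·(+0.99705) / (0.105·(-0.99933)) = -3.5524 rad/s; magnitude 3.5524 rad/s.

3.55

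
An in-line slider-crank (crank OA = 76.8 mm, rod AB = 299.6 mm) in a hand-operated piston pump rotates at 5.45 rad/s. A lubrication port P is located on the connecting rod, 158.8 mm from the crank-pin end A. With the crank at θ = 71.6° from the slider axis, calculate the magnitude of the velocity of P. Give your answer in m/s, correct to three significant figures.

ω = 5.45 rad/s.  Crank-pin speed |V_A| = rω = 0.41856 m/s, perpendicular to OA.
Rod angle: sinφ = −(r/L) sinθ ⇒ φ = -14.078°; ω_rod = −rω cosθ/√(L²−r²sin²θ) = -0.45464 rad/s.
V_P = V_A + ω_rod × AP, with AP = 0.1588 m along the rod.
Components: V_Px = −rω sinθ − a·ω_rod·sinφ = -0.41472 m/s;  V_Py = rω cosθ + a·ω_rod·cosφ = +0.06209 m/s.
|V_P| = √(V_Px² + V_Py²) = 0.41934 m/s.

0.419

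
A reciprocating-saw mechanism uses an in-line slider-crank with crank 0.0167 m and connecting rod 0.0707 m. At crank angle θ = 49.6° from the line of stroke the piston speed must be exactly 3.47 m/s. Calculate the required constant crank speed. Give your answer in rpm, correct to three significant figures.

For an in-line slider-crank, |v_piston| = rω|sinθ|·[1 + r cosθ/√(L² − r² sin²θ)].
With r = 0.0167 m, L = 0.0707 m, θ = 49.6°: the bracketed kinematic factor |dx/dθ| = 0.014697 m.
ω = v/|dx/dθ| = 3.47/0.014697 = 236.1 rad/s.
N = 60ω/(2π) = 2254.6 rpm.

2250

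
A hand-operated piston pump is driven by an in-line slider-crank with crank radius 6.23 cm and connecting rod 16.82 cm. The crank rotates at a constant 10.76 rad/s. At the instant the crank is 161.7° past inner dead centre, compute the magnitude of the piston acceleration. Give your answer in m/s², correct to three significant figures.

4.66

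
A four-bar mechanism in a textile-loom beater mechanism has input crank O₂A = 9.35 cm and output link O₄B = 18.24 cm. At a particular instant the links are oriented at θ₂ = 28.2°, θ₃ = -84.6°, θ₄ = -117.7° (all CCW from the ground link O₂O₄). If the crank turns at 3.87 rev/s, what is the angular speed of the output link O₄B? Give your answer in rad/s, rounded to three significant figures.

21.0

ω₂ = 24.32 rad/s (from 3.87 rev/s).
Differentiating the loop-closure r₂e^{iθ₂}+r₃e^{iθ₃}=r₁+r₄e^{iθ₄} gives r₂ω₂e^{iθ₂}+r₃ω₃e^{iθ₃}=r₄ω₄e^{iθ₄}.
Eliminating the other unknown: ω₄ = r₂ω₂ sin(θ₂−θ₃) / [r₄ sin(θ₄−θ₃)].
Numerator sine = +0.92186; denominator sine = -0.54610.
Result = 0.0935·24.32·(+0.92186) / (0.1824·(-0.54610)) = -21.041 rad/s; magnitude 21.041 rad/s.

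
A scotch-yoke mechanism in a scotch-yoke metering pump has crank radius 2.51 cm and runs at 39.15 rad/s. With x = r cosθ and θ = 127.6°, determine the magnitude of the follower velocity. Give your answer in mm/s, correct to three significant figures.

779

ω = 39.15 rad/s
x = r cosθ ⇒ ẋ = −rω sinθ.
|v| = rω|sinθ| = 0.0251·39.15·|sin 127.6°| = 0.77856 m/s = 778.56 mm/s.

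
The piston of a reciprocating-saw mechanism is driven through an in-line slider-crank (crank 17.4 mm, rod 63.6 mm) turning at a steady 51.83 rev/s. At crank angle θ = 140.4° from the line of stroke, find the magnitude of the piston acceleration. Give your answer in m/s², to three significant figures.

ω = 2π·51.8 = 325.7 rad/s
x(θ) = r cosθ + √(L² − r² sin²θ); with ω constant, a = ω²·d²x/dθ².
d²x/dθ² = −r cosθ − r²(cos2θ)/√u − r⁴ sin²2θ/(4u^{3/2}),  u = L² − r² sin²θ = 0.00392195 m².
Substituting r = 0.0174 m, L = 0.0636 m, θ = 140.4°: d²x/dθ² = +0.012411 m.
a = ω²·d²x/dθ² = (325.7)²·(+0.012411) = +1316.2 m/s²;  |a| = 1316.2 m/s².

1320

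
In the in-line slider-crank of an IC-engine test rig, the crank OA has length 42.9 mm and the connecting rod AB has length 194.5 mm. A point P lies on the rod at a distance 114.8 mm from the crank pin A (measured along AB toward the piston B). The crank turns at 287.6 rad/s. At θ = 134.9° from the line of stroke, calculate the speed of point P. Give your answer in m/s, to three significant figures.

8.69

ω = 287.6 rad/s.  Crank-pin speed |V_A| = rω = 12.338 m/s, perpendicular to OA.
Rod angle: sinφ = −(r/L) sinθ ⇒ φ = -8.988°; ω_rod = −rω cosθ/√(L²−r²sin²θ) = +45.333 rad/s.
V_P = V_A + ω_rod × AP, with AP = 0.1148 m along the rod.
Components: V_Px = −rω sinθ − a·ω_rod·sinφ = -7.9264 m/s;  V_Py = rω cosθ + a·ω_rod·cosφ = -3.5687 m/s.
|V_P| = √(V_Px² + V_Py²) = 8.6928 m/s.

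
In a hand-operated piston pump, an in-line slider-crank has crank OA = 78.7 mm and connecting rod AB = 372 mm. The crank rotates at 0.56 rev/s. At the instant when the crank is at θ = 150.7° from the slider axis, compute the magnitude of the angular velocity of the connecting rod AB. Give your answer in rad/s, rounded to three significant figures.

ω = 3.519 rad/s (converted from 0.56 rev/s).
The rod makes angle φ with the slider axis where L sinφ = r sinθ; differentiating, L cosφ·φ̇ = r ω cosθ.
L cosφ = √(L² − r² sin²θ) = 0.37 m.
|ω_rod| = r ω |cosθ| / √(L² − r² sin²θ) = 0.0787·3.519·0.87207/0.37 = 0.65267 rad/s.

0.653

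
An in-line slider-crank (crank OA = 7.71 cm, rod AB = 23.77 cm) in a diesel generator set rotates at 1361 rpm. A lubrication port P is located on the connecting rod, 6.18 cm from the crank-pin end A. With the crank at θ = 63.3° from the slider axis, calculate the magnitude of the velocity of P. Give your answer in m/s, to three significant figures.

10.8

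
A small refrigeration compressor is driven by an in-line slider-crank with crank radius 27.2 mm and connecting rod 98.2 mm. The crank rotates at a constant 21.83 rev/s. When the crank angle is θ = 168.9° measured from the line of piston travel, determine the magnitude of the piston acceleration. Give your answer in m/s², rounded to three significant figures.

370

ω = 2π·21.8 = 137.2 rad/s
x(θ) = r cosθ + √(L² − r² sin²θ); with ω constant, a = ω²·d²x/dθ².
d²x/dθ² = −r cosθ − r²(cos2θ)/√u − r⁴ sin²2θ/(4u^{3/2}),  u = L² − r² sin²θ = 0.00961582 m².
Substituting r = 0.0272 m, L = 0.0982 m, θ = 168.9°: d²x/dθ² = +0.019685 m.
a = ω²·d²x/dθ² = (137.2)²·(+0.019685) = +370.34 m/s²;  |a| = 370.34 m/s².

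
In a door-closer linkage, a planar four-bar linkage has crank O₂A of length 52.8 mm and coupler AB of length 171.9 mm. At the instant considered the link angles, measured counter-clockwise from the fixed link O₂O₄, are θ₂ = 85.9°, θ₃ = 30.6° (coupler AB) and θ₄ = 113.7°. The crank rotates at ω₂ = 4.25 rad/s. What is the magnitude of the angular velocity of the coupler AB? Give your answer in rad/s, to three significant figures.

ω₂ = 4.25 rad/s
Differentiating the loop-closure r₂e^{iθ₂}+r₃e^{iθ₃}=r₁+r₄e^{iθ₄} gives r₂ω₂e^{iθ₂}+r₃ω₃e^{iθ₃}=r₄ω₄e^{iθ₄}.
Eliminating the other unknown: ω₃ = r₂ω₂ sin(θ₄−θ₂) / [r₃ sin(θ₃−θ₄)].
Numerator sine = +0.46639; denominator sine = -0.99276.
Result = 0.0528·4.25·(+0.46639) / (0.1719·(-0.99276)) = -0.61327 rad/s; magnitude 0.61327 rad/s.

0.613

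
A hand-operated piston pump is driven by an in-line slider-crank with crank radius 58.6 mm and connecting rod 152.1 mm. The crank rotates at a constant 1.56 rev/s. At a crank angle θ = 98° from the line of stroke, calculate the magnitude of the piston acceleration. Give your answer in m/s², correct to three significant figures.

3.03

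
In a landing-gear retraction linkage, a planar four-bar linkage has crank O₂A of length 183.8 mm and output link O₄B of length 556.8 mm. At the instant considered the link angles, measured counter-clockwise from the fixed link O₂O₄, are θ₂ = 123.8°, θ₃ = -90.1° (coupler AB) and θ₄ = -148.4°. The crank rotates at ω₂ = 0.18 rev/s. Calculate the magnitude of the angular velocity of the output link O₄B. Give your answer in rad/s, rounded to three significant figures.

0.245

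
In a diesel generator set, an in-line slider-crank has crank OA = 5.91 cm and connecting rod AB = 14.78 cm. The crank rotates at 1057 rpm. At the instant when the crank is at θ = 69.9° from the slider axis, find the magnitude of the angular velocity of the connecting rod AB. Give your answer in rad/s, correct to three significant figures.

16.4

ω = 110.7 rad/s (converted from 1057 rpm).
The rod makes angle φ with the slider axis where L sinφ = r sinθ; differentiating, L cosφ·φ̇ = r ω cosθ.
L cosφ = √(L² − r² sin²θ) = 0.13698 m.
|ω_rod| = r ω |cosθ| / √(L² − r² sin²θ) = 0.0591·110.7·0.34366/0.13698 = 16.412 rad/s.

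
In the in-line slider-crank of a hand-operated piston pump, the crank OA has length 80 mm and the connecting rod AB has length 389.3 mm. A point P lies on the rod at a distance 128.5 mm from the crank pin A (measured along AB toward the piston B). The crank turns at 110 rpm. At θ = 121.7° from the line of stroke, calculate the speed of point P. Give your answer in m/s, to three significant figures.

0.822

ω = 11.52 rad/s.  Crank-pin speed |V_A| = rω = 0.92153 m/s, perpendicular to OA.
Rod angle: sinφ = −(r/L) sinθ ⇒ φ = -10.069°; ω_rod = −rω cosθ/√(L²−r²sin²θ) = +1.2633 rad/s.
V_P = V_A + ω_rod × AP, with AP = 0.1285 m along the rod.
Components: V_Px = −rω sinθ − a·ω_rod·sinφ = -0.75567 m/s;  V_Py = rω cosθ + a·ω_rod·cosφ = -0.3244 m/s.
|V_P| = √(V_Px² + V_Py²) = 0.82236 m/s.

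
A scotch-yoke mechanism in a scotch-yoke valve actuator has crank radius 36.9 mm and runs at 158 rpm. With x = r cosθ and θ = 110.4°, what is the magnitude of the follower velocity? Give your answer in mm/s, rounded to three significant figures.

572

ω = 16.55 rad/s (from 158 rpm).
x = r cosθ ⇒ ẋ = −rω sinθ.
|v| = rω|sinθ| = 0.0369·16.55·|sin 110.4°| = 0.57225 m/s = 572.25 mm/s.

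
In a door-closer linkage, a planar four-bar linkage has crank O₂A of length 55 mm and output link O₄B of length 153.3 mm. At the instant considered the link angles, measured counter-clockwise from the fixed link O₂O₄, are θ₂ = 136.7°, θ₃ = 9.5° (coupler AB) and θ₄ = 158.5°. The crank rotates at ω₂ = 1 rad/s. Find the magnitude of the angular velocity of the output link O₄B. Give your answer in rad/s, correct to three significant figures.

0.555

ω₂ = 1 rad/s
Differentiating the loop-closure r₂e^{iθ₂}+r₃e^{iθ₃}=r₁+r₄e^{iθ₄} gives r₂ω₂e^{iθ₂}+r₃ω₃e^{iθ₃}=r₄ω₄e^{iθ₄}.
Eliminating the other unknown: ω₄ = r₂ω₂ sin(θ₂−θ₃) / [r₄ sin(θ₄−θ₃)].
Numerator sine = +0.79653; denominator sine = +0.51504.
Result = 0.055·1·(+0.79653) / (0.1533·(+0.51504)) = +0.55486 rad/s; magnitude 0.55486 rad/s.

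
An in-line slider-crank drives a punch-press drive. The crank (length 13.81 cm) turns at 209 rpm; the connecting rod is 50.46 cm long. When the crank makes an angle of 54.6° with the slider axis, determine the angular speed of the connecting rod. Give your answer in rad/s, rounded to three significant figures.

3.56

ω = 21.89 rad/s (converted from 209 rpm).
The rod makes angle φ with the slider axis where L sinφ = r sinθ; differentiating, L cosφ·φ̇ = r ω cosθ.
L cosφ = √(L² − r² sin²θ) = 0.49188 m.
|ω_rod| = r ω |cosθ| / √(L² − r² sin²θ) = 0.1381·21.89·0.57928/0.49188 = 3.5596 rad/s.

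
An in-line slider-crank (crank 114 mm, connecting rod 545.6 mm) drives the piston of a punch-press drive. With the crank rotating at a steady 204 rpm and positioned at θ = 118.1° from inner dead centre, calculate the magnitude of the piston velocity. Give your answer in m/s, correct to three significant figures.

ω = 2π·204/60 = 21.36 rad/s
For an in-line slider-crank, x = r cosθ + √(L² − r² sin²θ), so v = −rω sinθ·[1 + r cosθ/√(L² − r² sin²θ)].
With r = 0.114 m, L = 0.5456 m, θ = 118.1°: √(L² − r² sin²θ) = 0.53625 m.
v = −0.114·21.36·0.88213·[1 + 0.114·-0.47101/0.53625] = -1.9332 m/s.
|v| = 1.9332 m/s.

1.93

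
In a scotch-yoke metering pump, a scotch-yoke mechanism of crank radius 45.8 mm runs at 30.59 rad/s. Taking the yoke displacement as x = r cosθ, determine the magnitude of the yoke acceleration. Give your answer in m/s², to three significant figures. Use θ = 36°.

34.7

ω = 30.59 rad/s
x = r cosθ ⇒ ẍ = −rω² cosθ (ω constant).
|a| = rω²|cosθ| = 0.0458·(30.59)²·|cos 36°| = 34.672 m/s².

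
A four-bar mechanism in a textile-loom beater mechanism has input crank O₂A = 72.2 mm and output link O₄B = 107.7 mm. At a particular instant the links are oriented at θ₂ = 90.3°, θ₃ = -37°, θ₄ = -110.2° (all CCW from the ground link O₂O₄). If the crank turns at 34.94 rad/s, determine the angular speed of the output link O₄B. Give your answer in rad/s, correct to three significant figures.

19.5

ω₂ = 34.94 rad/s
Differentiating the loop-closure r₂e^{iθ₂}+r₃e^{iθ₃}=r₁+r₄e^{iθ₄} gives r₂ω₂e^{iθ₂}+r₃ω₃e^{iθ₃}=r₄ω₄e^{iθ₄}.
Eliminating the other unknown: ω₄ = r₂ω₂ sin(θ₂−θ₃) / [r₄ sin(θ₄−θ₃)].
Numerator sine = +0.79547; denominator sine = -0.95732.
Result = 0.0722·34.94·(+0.79547) / (0.1077·(-0.95732)) = -19.463 rad/s; magnitude 19.463 rad/s.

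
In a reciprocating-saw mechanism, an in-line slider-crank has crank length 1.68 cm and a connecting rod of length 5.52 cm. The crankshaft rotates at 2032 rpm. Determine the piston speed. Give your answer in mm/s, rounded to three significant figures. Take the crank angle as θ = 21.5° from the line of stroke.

ω = 2π·2032/60 = 212.8 rad/s
For an in-line slider-crank, x = r cosθ + √(L² − r² sin²θ), so v = −rω sinθ·[1 + r cosθ/√(L² − r² sin²θ)].
With r = 0.0168 m, L = 0.0552 m, θ = 21.5°: √(L² − r² sin²θ) = 0.054856 m.
v = −0.0168·212.8·0.36650·[1 + 0.0168·0.93042/0.054856] = -1.6835 m/s.
|v| = 1.6835 m/s = 1683.5 mm/s.

1680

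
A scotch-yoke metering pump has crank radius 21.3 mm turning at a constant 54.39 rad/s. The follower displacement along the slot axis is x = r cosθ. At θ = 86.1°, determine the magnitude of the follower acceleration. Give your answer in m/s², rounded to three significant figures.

ω = 54.39 rad/s
x = r cosθ ⇒ ẍ = −rω² cosθ (ω constant).
|a| = rω²|cosθ| = 0.0213·(54.39)²·|cos 86.1°| = 4.2857 m/s².

4.29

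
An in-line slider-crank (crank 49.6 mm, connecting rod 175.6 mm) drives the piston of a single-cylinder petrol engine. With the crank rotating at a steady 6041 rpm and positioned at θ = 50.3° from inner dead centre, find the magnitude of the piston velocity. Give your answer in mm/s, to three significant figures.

28600

ω = 2π·6041/60 = 632.6 rad/s
For an in-line slider-crank, x = r cosθ + √(L² − r² sin²θ), so v = −rω sinθ·[1 + r cosθ/√(L² − r² sin²θ)].
With r = 0.0496 m, L = 0.1756 m, θ = 50.3°: √(L² − r² sin²θ) = 0.1714 m.
v = −0.0496·632.6·0.76940·[1 + 0.0496·0.63877/0.1714] = -28.604 m/s.
|v| = 28.604 m/s = 28604 mm/s.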